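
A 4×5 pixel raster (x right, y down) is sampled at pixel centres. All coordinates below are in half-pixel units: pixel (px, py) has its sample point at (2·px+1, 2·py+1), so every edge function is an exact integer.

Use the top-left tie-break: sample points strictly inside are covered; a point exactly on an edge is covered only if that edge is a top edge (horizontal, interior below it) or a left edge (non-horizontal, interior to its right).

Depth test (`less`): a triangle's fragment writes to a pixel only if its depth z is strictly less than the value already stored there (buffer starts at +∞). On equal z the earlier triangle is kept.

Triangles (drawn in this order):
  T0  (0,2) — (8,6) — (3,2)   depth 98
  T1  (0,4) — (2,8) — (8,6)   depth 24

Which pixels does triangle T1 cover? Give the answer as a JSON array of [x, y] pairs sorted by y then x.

T0:
  2·area = 12  (B↔C swapped to make it positive)
  edge (0, 2)→(3, 2): d=(3,0) top-left  bias=+0
  edge (3, 2)→(8, 6): d=(5,4) right/bottom  bias=-1
  edge (8, 6)→(0, 2): d=(-8,-4) top-left  bias=+0
    (1,1)@(3, 3): e=[3,5,4] → #
    (2,1)@(5, 3): e=[3,-3,12] → ·
    (1,2)@(3, 5): e=[9,15,-12] → ·
  covered (1 px):
    · · · ·
    · # · ·
    · · · ·
    · · · ·
    · · · ·
T1:
  2·area = 28  (B↔C swapped to make it positive)
  edge (0, 4)→(8, 6): d=(8,2) right/bottom  bias=-1
  edge (8, 6)→(2, 8): d=(-6,2) right/bottom  bias=-1
  edge (2, 8)→(0, 4): d=(-2,-4) top-left  bias=+0
    (0,2)@(1, 5): e=[6,20,2] → #
    (1,2)@(3, 5): e=[2,16,10] → #
    (2,2)@(5, 5): e=[-2,12,18] → ·
    (0,3)@(1, 7): e=[22,8,-2] → ·
    (1,3)@(3, 7): e=[18,4,6] → #
    (2,3)@(5, 7): e=[14,0,14] → ·  [on edge]
    (1,4)@(3, 9): e=[34,-8,2] → ·
  covered (3 px):
    · · · ·
    · · · ·
    # # · ·
    · # · ·
    · · · ·

Final: [[0,2],[1,2],[1,3]]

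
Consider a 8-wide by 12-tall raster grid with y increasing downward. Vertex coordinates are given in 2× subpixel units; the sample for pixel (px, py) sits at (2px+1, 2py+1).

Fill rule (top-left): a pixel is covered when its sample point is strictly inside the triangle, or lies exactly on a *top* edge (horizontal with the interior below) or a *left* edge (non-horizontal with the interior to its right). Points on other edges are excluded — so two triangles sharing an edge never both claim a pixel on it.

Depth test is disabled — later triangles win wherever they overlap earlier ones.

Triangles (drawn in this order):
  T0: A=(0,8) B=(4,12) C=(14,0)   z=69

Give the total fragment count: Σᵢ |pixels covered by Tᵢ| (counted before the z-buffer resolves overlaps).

T0:
  2·area = 88  (B↔C swapped to make it positive)
  edge (0, 8)→(14, 0): d=(14,-8) top-left  bias=+0
  edge (14, 0)→(4, 12): d=(-10,12) right/bottom  bias=-1
  edge (4, 12)→(0, 8): d=(-4,-4) top-left  bias=+0
    (6,0)@(13, 1): e=[6,2,80] → X
    (7,0)@(15, 1): e=[22,-22,88] → .
    (4,1)@(9, 3): e=[2,30,56] → X
    (5,1)@(11, 3): e=[18,6,64] → X
    (6,1)@(13, 3): e=[34,-18,72] → .
    (3,2)@(7, 5): e=[14,34,40] → X
    (5,2)@(11, 5): e=[46,-14,56] → .
    (1,3)@(3, 7): e=[10,62,16] → X
    (2,3)@(5, 7): e=[26,38,24] → X
    (4,3)@(9, 7): e=[58,-10,40] → .
    (0,4)@(1, 9): e=[22,66,0] → X  [on edge]
    (3,4)@(7, 9): e=[70,-6,24] → .
    (1,5)@(3, 11): e=[66,22,0] → X  [on edge]
    (2,6)@(5, 13): e=[110,-22,0] → .  [on edge]
    (3,7)@(7, 15): e=[154,-66,0] → .  [on edge]
    (4,8)@(9, 17): e=[198,-110,0] → .  [on edge]
    (5,9)@(11, 19): e=[242,-154,0] → .  [on edge]
    (6,10)@(13, 21): e=[286,-198,0] → .  [on edge]
    (7,11)@(15, 23): e=[330,-242,0] → .  [on edge]
  covered (12 px):
    . . . . . . X .
    . . . . X X . .
    . . . X X . . .
    . X X X . . . .
    X X X . . . . .
    . X . . . . . .
    . . . . . . . .
    . . . . . . . .
    . . . . . . . .
    . . . . . . . .
    . . . . . . . .
    . . . . . . . .

Answer: 12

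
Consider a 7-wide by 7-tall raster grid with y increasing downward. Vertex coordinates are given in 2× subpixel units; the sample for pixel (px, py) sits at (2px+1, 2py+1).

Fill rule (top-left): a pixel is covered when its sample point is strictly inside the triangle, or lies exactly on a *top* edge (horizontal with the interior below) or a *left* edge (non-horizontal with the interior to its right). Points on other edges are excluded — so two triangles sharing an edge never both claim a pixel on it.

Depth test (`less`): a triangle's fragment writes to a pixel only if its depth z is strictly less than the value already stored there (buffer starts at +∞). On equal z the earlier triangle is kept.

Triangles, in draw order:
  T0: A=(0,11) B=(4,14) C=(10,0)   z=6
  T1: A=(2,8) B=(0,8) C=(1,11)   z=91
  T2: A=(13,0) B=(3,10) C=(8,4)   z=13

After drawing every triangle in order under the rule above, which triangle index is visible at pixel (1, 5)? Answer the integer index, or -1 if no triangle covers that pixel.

T0:
  2·area = 74  (B↔C swapped to make it positive)
  edge (0, 11)→(10, 0): d=(10,-11) top-left  bias=+0
  edge (10, 0)→(4, 14): d=(-6,14) right/bottom  bias=-1
  edge (4, 14)→(0, 11): d=(-4,-3) top-left  bias=+0
    (3,2)@(7, 5): e=[17,12,45] → #
    (4,2)@(9, 5): e=[39,-16,51] → ·
    (2,3)@(5, 7): e=[15,28,31] → #
    (3,3)@(7, 7): e=[37,0,37] → ·  [on edge]
    (1,4)@(3, 9): e=[13,44,17] → #
    (3,4)@(7, 9): e=[57,-12,29] → ·
    (0,5)@(1, 11): e=[11,60,3] → #
    (3,5)@(7, 11): e=[77,-24,21] → ·
    (0,6)@(1, 13): e=[31,48,-5] → ·
    (1,6)@(3, 13): e=[53,20,1] → #
    (2,6)@(5, 13): e=[75,-8,7] → ·
  covered (8 px):
    · · · · · · ·
    · · · · · · ·
    · · · # · · ·
    · · # · · · ·
    · # # · · · ·
    # # # · · · ·
    · # · · · · ·
T1:
  2·area = 6  (B↔C swapped to make it positive)
  edge (2, 8)→(1, 11): d=(-1,3) right/bottom  bias=-1
  edge (1, 11)→(0, 8): d=(-1,-3) top-left  bias=+0
  edge (0, 8)→(2, 8): d=(2,0) top-left  bias=+0
    (1,2)@(3, 5): e=[0,12,-6] → ·  [on edge]
    (0,4)@(1, 9): e=[2,2,2] → #
    (1,4)@(3, 9): e=[-4,8,2] → ·
    (0,5)@(1, 11): e=[0,0,6] → ·  [on edge]
  covered (1 px):
    · · · · · · ·
    · · · · · · ·
    · · · · · · ·
    · · · · · · ·
    # · · · · · ·
    · · · · · · ·
    · · · · · · ·
T2:
  2·area = 10
  edge (13, 0)→(3, 10): d=(-10,10) right/bottom  bias=-1
  edge (3, 10)→(8, 4): d=(5,-6) top-left  bias=+0
  edge (8, 4)→(13, 0): d=(5,-4) top-left  bias=+0
  covered (0 px):
    · · · · · · ·
    · · · · · · ·
    · · · · · · ·
    · · · · · · ·
    · · · · · · ·
    · · · · · · ·
    · · · · · · ·

Z-buffer (winner per pixel, '.' = empty):
  . . . . . . .
  . . . . . . .
  . . . 0 . . .
  . . 0 . . . .
  1 0 0 . . . .
  0 0 0 . . . .
  . 0 . . . . .

Answer: 0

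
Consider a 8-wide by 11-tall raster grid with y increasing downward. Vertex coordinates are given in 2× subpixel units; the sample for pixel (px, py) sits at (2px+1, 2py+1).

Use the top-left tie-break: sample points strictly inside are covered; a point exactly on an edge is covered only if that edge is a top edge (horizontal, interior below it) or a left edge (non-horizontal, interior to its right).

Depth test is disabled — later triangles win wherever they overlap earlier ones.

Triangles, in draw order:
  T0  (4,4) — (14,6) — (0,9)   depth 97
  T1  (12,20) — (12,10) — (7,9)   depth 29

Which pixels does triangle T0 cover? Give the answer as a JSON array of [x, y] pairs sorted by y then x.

T0:
  2·area = 58
  edge (4, 4)→(14, 6): d=(10,2) right/bottom  bias=-1
  edge (14, 6)→(0, 9): d=(-14,3) right/bottom  bias=-1
  edge (0, 9)→(4, 4): d=(4,-5) top-left  bias=+0
    (2,2)@(5, 5): e=[8,41,9] → X
    (3,2)@(7, 5): e=[4,35,19] → X
    (4,2)@(9, 5): e=[0,29,29] → .  [on edge]
    (1,3)@(3, 7): e=[32,19,7] → X
    (4,3)@(9, 7): e=[20,1,37] → X
    (5,3)@(11, 7): e=[16,-5,47] → .
    (1,4)@(3, 9): e=[52,-9,15] → .
    (2,4)@(5, 9): e=[48,-15,25] → .
    (3,4)@(7, 9): e=[44,-21,35] → .
    (4,4)@(9, 9): e=[40,-27,45] → .
  covered (6 px):
    . . . . . . . .
    . . . . . . . .
    . . X X . . . .
    . X X X X . . .
    . . . . . . . .
    . . . . . . . .
    . . . . . . . .
    . . . . . . . .
    . . . . . . . .
    . . . . . . . .
    . . . . . . . .
T1:
  2·area = 50  (B↔C swapped to make it positive)
  edge (12, 20)→(7, 9): d=(-5,-11) top-left  bias=+0
  edge (7, 9)→(12, 10): d=(5,1) right/bottom  bias=-1
  edge (12, 10)→(12, 20): d=(0,10) right/bottom  bias=-1
    (3,4)@(7, 9): e=[0,0,50] → .  [on edge]
    (4,5)@(9, 11): e=[12,8,30] → X
    (5,5)@(11, 11): e=[34,6,10] → X
    (6,5)@(13, 11): e=[56,4,-10] → .
    (4,6)@(9, 13): e=[2,18,30] → X
    (6,6)@(13, 13): e=[46,14,-10] → .
    (4,7)@(9, 15): e=[-8,28,30] → .
    (5,7)@(11, 15): e=[14,26,10] → X
    (6,7)@(13, 15): e=[36,24,-10] → .
    (5,8)@(11, 17): e=[4,36,10] → X
    (6,8)@(13, 17): e=[26,34,-10] → .
    (5,9)@(11, 19): e=[-6,46,10] → .
  covered (6 px):
    . . . . . . . .
    . . . . . . . .
    . . . . . . . .
    . . . . . . . .
    . . . . . . . .
    . . . . X X . .
    . . . . X X . .
    . . . . . X . .
    . . . . . X . .
    . . . . . . . .
    . . . . . . . .

Result: [[2,2],[3,2],[1,3],[2,3],[3,3],[4,3]]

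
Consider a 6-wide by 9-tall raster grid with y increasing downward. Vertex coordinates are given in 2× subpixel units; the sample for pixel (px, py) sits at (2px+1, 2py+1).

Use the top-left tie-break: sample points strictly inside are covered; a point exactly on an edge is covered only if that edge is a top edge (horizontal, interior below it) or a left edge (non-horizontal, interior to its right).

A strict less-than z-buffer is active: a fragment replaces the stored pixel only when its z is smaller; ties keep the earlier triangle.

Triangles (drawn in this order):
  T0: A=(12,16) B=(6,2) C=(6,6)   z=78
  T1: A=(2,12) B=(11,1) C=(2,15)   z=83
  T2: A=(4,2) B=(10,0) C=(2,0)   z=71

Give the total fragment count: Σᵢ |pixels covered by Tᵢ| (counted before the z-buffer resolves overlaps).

T0:
  2·area = 24  (B↔C swapped to make it positive)
  edge (12, 16)→(6, 6): d=(-6,-10) top-left  bias=+0
  edge (6, 6)→(6, 2): d=(0,-4) top-left  bias=+0
  edge (6, 2)→(12, 16): d=(6,14) right/bottom  bias=-1
    (1,0)@(3, 1): e=[0,-12,36] → .  [on edge]
    (3,2)@(7, 5): e=[16,4,4] → X
    (4,2)@(9, 5): e=[36,12,-24] → .
    (3,3)@(7, 7): e=[4,4,16] → X
    (4,3)@(9, 7): e=[24,12,-12] → .
    (3,4)@(7, 9): e=[-8,4,28] → .
    (4,4)@(9, 9): e=[12,12,0] → .  [on edge]
    (4,5)@(9, 11): e=[0,12,12] → X  [on edge]
    (5,5)@(11, 11): e=[20,20,-16] → .
    (4,6)@(9, 13): e=[-12,12,24] → .
  covered (3 px):
    . . . . . .
    . . . . . .
    . . . X . .
    . . . X . .
    . . . . . .
    . . . . X .
    . . . . . .
    . . . . . .
    . . . . . .
T1:
  2·area = 27
  edge (2, 12)→(11, 1): d=(9,-11) top-left  bias=+0
  edge (11, 1)→(2, 15): d=(-9,14) right/bottom  bias=-1
  edge (2, 15)→(2, 12): d=(0,-3) top-left  bias=+0
    (5,0)@(11, 1): e=[0,0,27] → .  [on edge]
    (3,3)@(7, 7): e=[10,2,15] → X
    (4,3)@(9, 7): e=[32,-26,21] → .
    (2,4)@(5, 9): e=[6,12,9] → X
    (3,4)@(7, 9): e=[28,-16,15] → .
    (1,5)@(3, 11): e=[2,22,3] → X
    (2,5)@(5, 11): e=[24,-6,9] → .
    (1,6)@(3, 13): e=[20,4,3] → X
    (2,6)@(5, 13): e=[42,-24,9] → .
    (1,7)@(3, 15): e=[38,-14,3] → .
  covered (4 px):
    . . . . . .
    . . . . . .
    . . . . . .
    . . . X . .
    . . X . . .
    . X . . . .
    . X . . . .
    . . . . . .
    . . . . . .
T2:
  2·area = 16  (B↔C swapped to make it positive)
  edge (4, 2)→(2, 0): d=(-2,-2) top-left  bias=+0
  edge (2, 0)→(10, 0): d=(8,0) top-left  bias=+0
  edge (10, 0)→(4, 2): d=(-6,2) right/bottom  bias=-1
    (1,0)@(3, 1): e=[0,8,8] → X  [on edge]
    (2,0)@(5, 1): e=[4,8,4] → X
    (3,0)@(7, 1): e=[8,8,0] → .  [on edge]
    (0,1)@(1, 3): e=[-8,24,0] → .  [on edge]
    (1,1)@(3, 3): e=[-4,24,-4] → .
    (2,1)@(5, 3): e=[0,24,-8] → .  [on edge]
    (3,2)@(7, 5): e=[0,40,-24] → .  [on edge]
    (4,3)@(9, 7): e=[0,56,-40] → .  [on edge]
    (5,4)@(11, 9): e=[0,72,-56] → .  [on edge]
  covered (2 px):
    . X X . . .
    . . . . . .
    . . . . . .
    . . . . . .
    . . . . . .
    . . . . . .
    . . . . . .
    . . . . . .
    . . . . . .

Answer: 9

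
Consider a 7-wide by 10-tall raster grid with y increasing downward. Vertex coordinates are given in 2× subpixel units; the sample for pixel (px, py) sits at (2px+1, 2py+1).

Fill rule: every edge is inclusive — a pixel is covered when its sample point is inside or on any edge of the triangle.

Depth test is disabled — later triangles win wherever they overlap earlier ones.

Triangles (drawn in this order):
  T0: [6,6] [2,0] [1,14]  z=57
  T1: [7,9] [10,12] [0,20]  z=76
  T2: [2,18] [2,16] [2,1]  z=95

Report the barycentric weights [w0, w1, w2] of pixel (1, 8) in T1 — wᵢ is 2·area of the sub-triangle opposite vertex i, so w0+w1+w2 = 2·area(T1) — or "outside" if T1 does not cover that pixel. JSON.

T0:
  2·area = 62  (B↔C swapped to make it positive)
  edge (6, 6)→(1, 14): d=(-5,8) inclusive
  edge (1, 14)→(2, 0): d=(1,-14) inclusive
  edge (2, 0)→(6, 6): d=(4,6) inclusive
    (1,1)@(3, 3): e=[39,17,6] → █
    (2,1)@(5, 3): e=[23,45,-6] → ·
    (1,2)@(3, 5): e=[29,19,14] → █
    (2,2)@(5, 5): e=[13,47,2] → █
    (3,2)@(7, 5): e=[-3,75,-10] → ·
    (1,3)@(3, 7): e=[19,21,22] → █
    (3,3)@(7, 7): e=[-13,77,-2] → ·
    (1,4)@(3, 9): e=[9,23,30] → █
    (2,4)@(5, 9): e=[-7,51,18] → ·
    (1,5)@(3, 11): e=[-1,25,38] → ·
  covered (6 px):
    · · · · · · ·
    · █ · · · · ·
    · █ █ · · · ·
    · █ █ · · · ·
    · █ · · · · ·
    · · · · · · ·
    · · · · · · ·
    · · · · · · ·
    · · · · · · ·
    · · · · · · ·
T1:
  2·area = 54
  edge (7, 9)→(10, 12): d=(3,3) inclusive
  edge (10, 12)→(0, 20): d=(-10,8) inclusive
  edge (0, 20)→(7, 9): d=(7,-11) inclusive
    (0,1)@(1, 3): e=[0,162,-108] → ·  [on edge]
    (1,2)@(3, 5): e=[0,126,-72] → ·  [on edge]
    (2,3)@(5, 7): e=[0,90,-36] → ·  [on edge]
    (3,4)@(7, 9): e=[0,54,0] → █  [on edge]
    (4,4)@(9, 9): e=[-6,38,22] → ·
    (3,5)@(7, 11): e=[6,34,14] → █
    (4,5)@(9, 11): e=[0,18,36] → █  [on edge]
    (5,5)@(11, 11): e=[-6,2,58] → ·
    (2,6)@(5, 13): e=[18,30,6] → █
    (4,6)@(9, 13): e=[6,-2,50] → ·
    (5,6)@(11, 13): e=[0,-18,72] → ·  [on edge]
    (2,7)@(5, 15): e=[24,10,20] → █
    (6,7)@(13, 15): e=[0,-54,108] → ·  [on edge]
  covered (8 px):
    · · · · · · ·
    · · · · · · ·
    · · · · · · ·
    · · · · · · ·
    · · · █ · · ·
    · · · █ █ · ·
    · · █ █ · · ·
    · · █ · · · ·
    · █ · · · · ·
    █ · · · · · ·
T2:
  degenerate (2·area = 0) — covers nothing

Final: [6,12,36]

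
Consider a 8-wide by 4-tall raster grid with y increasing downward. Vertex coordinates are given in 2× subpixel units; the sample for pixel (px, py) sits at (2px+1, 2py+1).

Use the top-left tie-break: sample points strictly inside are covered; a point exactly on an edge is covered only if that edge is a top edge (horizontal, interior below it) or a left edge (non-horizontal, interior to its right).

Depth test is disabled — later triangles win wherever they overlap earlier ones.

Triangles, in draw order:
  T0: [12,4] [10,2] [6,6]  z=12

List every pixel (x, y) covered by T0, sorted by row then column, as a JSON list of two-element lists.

T0:
  2·area = 16  (B↔C swapped to make it positive)
  edge (12, 4)→(6, 6): d=(-6,2) right/bottom  bias=-1
  edge (6, 6)→(10, 2): d=(4,-4) top-left  bias=+0
  edge (10, 2)→(12, 4): d=(2,2) right/bottom  bias=-1
    (4,0)@(9, 1): e=[24,-8,0] → ·  [on edge]
    (5,0)@(11, 1): e=[20,0,-4] → ·  [on edge]
    (4,1)@(9, 3): e=[12,0,4] → █  [on edge]
    (5,1)@(11, 3): e=[8,8,0] → ·  [on edge]
    (7,1)@(15, 3): e=[0,24,-8] → ·  [on edge]
    (3,2)@(7, 5): e=[4,0,12] → █  [on edge]
    (4,2)@(9, 5): e=[0,8,8] → ·  [on edge]
    (6,2)@(13, 5): e=[-8,24,0] → ·  [on edge]
    (1,3)@(3, 7): e=[0,-8,24] → ·  [on edge]
    (2,3)@(5, 7): e=[-4,0,20] → ·  [on edge]
    (3,3)@(7, 7): e=[-8,8,16] → ·
    (7,3)@(15, 7): e=[-24,40,0] → ·  [on edge]
  covered (2 px):
    · · · · · · · ·
    · · · · █ · · ·
    · · · █ · · · ·
    · · · · · · · ·

Result: [[4,1],[3,2]]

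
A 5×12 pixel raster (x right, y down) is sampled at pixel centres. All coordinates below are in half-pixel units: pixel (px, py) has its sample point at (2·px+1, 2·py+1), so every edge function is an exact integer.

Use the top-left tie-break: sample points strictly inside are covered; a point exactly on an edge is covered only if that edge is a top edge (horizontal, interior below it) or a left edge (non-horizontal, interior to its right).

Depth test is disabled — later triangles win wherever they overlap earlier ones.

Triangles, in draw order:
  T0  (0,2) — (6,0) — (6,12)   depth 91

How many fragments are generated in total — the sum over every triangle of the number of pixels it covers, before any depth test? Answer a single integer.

T0:
  2·area = 72
  edge (0, 2)→(6, 0): d=(6,-2) top-left  bias=+0
  edge (6, 0)→(6, 12): d=(0,12) right/bottom  bias=-1
  edge (6, 12)→(0, 2): d=(-6,-10) top-left  bias=+0
    (1,0)@(3, 1): e=[0,36,36] → █  [on edge]
    (2,0)@(5, 1): e=[4,12,56] → █
    (3,0)@(7, 1): e=[8,-12,76] → ·
    (0,1)@(1, 3): e=[8,60,4] → █
    (3,1)@(7, 3): e=[20,-12,64] → ·
    (0,2)@(1, 5): e=[20,60,-8] → ·
    (1,2)@(3, 5): e=[24,36,12] → █
    (3,2)@(7, 5): e=[32,-12,52] → ·
    (1,3)@(3, 7): e=[36,36,0] → █  [on edge]
    (3,3)@(7, 7): e=[44,-12,40] → ·
    (1,4)@(3, 9): e=[48,36,-12] → ·
    (2,4)@(5, 9): e=[52,12,8] → █
    (4,8)@(9, 17): e=[108,-36,0] → ·  [on edge]
  covered (10 px):
    · █ █ · ·
    █ █ █ · ·
    · █ █ · ·
    · █ █ · ·
    · · █ · ·
    · · · · ·
    · · · · ·
    · · · · ·
    · · · · ·
    · · · · ·
    · · · · ·
    · · · · ·

Final: 10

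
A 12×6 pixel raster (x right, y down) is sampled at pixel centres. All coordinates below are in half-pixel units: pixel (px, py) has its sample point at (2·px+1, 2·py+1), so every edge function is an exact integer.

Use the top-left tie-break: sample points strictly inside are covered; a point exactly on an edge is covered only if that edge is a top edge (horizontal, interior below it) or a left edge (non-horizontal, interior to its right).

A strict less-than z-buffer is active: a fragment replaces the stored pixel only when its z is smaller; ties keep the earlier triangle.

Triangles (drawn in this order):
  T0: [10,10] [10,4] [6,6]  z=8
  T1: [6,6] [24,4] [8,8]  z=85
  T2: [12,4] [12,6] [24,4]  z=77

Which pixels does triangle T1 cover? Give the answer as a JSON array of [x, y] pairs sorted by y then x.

T0:
  2·area = 24  (B↔C swapped to make it positive)
  edge (10, 10)→(6, 6): d=(-4,-4) top-left  bias=+0
  edge (6, 6)→(10, 4): d=(4,-2) top-left  bias=+0
  edge (10, 4)→(10, 10): d=(0,6) right/bottom  bias=-1
    (0,0)@(1, 1): e=[0,-30,54] → ·  [on edge]
    (1,1)@(3, 3): e=[0,-18,42] → ·  [on edge]
    (2,2)@(5, 5): e=[0,-6,30] → ·  [on edge]
    (4,2)@(9, 5): e=[16,2,6] → #
    (5,2)@(11, 5): e=[24,6,-6] → ·
    (3,3)@(7, 7): e=[0,6,18] → #  [on edge]
    (5,3)@(11, 7): e=[16,14,-6] → ·
    (3,4)@(7, 9): e=[-8,14,18] → ·
    (4,4)@(9, 9): e=[0,18,6] → #  [on edge]
    (5,4)@(11, 9): e=[8,22,-6] → ·
    (4,5)@(9, 11): e=[-8,26,6] → ·
    (5,5)@(11, 11): e=[0,30,-6] → ·  [on edge]
  covered (4 px):
    · · · · · · · · · · · ·
    · · · · · · · · · · · ·
    · · · · # · · · · · · ·
    · · · # # · · · · · · ·
    · · · · # · · · · · · ·
    · · · · · · · · · · · ·
T1:
  2·area = 40
  edge (6, 6)→(24, 4): d=(18,-2) top-left  bias=+0
  edge (24, 4)→(8, 8): d=(-16,4) right/bottom  bias=-1
  edge (8, 8)→(6, 6): d=(-2,-2) top-left  bias=+0
    (0,0)@(1, 1): e=[-100,140,0] → ·  [on edge]
    (1,1)@(3, 3): e=[-60,100,0] → ·  [on edge]
    (2,2)@(5, 5): e=[-20,60,0] → ·  [on edge]
    (7,2)@(15, 5): e=[0,20,20] → #  [on edge]
    (8,2)@(17, 5): e=[4,12,24] → #
    (9,2)@(19, 5): e=[8,4,28] → #
    (10,2)@(21, 5): e=[12,-4,32] → ·
    (3,3)@(7, 7): e=[20,20,0] → #  [on edge]
    (4,3)@(9, 7): e=[24,12,4] → #
    (5,3)@(11, 7): e=[28,4,8] → #
    (6,3)@(13, 7): e=[32,-4,12] → ·
    (7,3)@(15, 7): e=[36,-12,16] → ·
    (4,4)@(9, 9): e=[60,-20,0] → ·  [on edge]
    (5,5)@(11, 11): e=[100,-60,0] → ·  [on edge]
  covered (6 px):
    · · · · · · · · · · · ·
    · · · · · · · · · · · ·
    · · · · · · · # # # · ·
    · · · # # # · · · · · ·
    · · · · · · · · · · · ·
    · · · · · · · · · · · ·
T2:
  2·area = 24  (B↔C swapped to make it positive)
  edge (12, 4)→(24, 4): d=(12,0) top-left  bias=+0
  edge (24, 4)→(12, 6): d=(-12,2) right/bottom  bias=-1
  edge (12, 6)→(12, 4): d=(0,-2) top-left  bias=+0
    (6,2)@(13, 5): e=[12,10,2] → #
    (7,2)@(15, 5): e=[12,6,6] → #
    (8,2)@(17, 5): e=[12,2,10] → #
    (9,2)@(19, 5): e=[12,-2,14] → ·
    (6,3)@(13, 7): e=[36,-14,2] → ·
    (7,3)@(15, 7): e=[36,-18,6] → ·
    (8,3)@(17, 7): e=[36,-22,10] → ·
  covered (3 px):
    · · · · · · · · · · · ·
    · · · · · · · · · · · ·
    · · · · · · # # # · · ·
    · · · · · · · · · · · ·
    · · · · · · · · · · · ·
    · · · · · · · · · · · ·

Final: [[7,2],[8,2],[9,2],[3,3],[4,3],[5,3]]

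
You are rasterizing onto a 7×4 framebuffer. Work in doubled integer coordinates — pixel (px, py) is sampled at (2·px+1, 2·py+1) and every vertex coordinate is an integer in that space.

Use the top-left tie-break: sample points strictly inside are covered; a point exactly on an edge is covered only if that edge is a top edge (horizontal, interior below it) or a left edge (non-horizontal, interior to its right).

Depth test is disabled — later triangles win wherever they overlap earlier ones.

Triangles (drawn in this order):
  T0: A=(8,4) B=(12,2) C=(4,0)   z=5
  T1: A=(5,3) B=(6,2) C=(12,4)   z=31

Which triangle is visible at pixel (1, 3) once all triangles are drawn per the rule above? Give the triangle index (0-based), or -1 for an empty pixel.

T0:
  2·area = 24  (B↔C swapped to make it positive)
  edge (8, 4)→(4, 0): d=(-4,-4) top-left  bias=+0
  edge (4, 0)→(12, 2): d=(8,2) right/bottom  bias=-1
  edge (12, 2)→(8, 4): d=(-4,2) right/bottom  bias=-1
    (2,0)@(5, 1): e=[0,6,18] → █  [on edge]
    (3,0)@(7, 1): e=[8,2,14] → █
    (4,0)@(9, 1): e=[16,-2,10] → ·
    (2,1)@(5, 3): e=[-8,22,10] → ·
    (3,1)@(7, 3): e=[0,18,6] → █  [on edge]
    (4,1)@(9, 3): e=[8,14,2] → █
    (5,1)@(11, 3): e=[16,10,-2] → ·
    (3,2)@(7, 5): e=[-8,34,-2] → ·
    (4,2)@(9, 5): e=[0,30,-6] → ·  [on edge]
    (5,3)@(11, 7): e=[0,42,-18] → ·  [on edge]
  covered (4 px):
    · · █ █ · · ·
    · · · █ █ · ·
    · · · · · · ·
    · · · · · · ·
T1:
  2·area = 8
  edge (5, 3)→(6, 2): d=(1,-1) top-left  bias=+0
  edge (6, 2)→(12, 4): d=(6,2) right/bottom  bias=-1
  edge (12, 4)→(5, 3): d=(-7,-1) top-left  bias=+0
    (1,0)@(3, 1): e=[-4,0,12] → ·  [on edge]
    (3,0)@(7, 1): e=[0,-8,16] → ·  [on edge]
    (2,1)@(5, 3): e=[0,8,0] → █  [on edge]
    (3,1)@(7, 3): e=[2,4,2] → █
    (4,1)@(9, 3): e=[4,0,4] → ·  [on edge]
    (1,2)@(3, 5): e=[0,24,-16] → ·  [on edge]
    (2,2)@(5, 5): e=[2,20,-14] → ·
    (3,2)@(7, 5): e=[4,16,-12] → ·
    (0,3)@(1, 7): e=[0,40,-32] → ·  [on edge]
  covered (2 px):
    · · · · · · ·
    · · █ █ · · ·
    · · · · · · ·
    · · · · · · ·

Z-buffer (winner per pixel, '.' = empty):
  . . 0 0 . . .
  . . 1 1 0 . .
  . . . . . . .
  . . . . . . .

Final: -1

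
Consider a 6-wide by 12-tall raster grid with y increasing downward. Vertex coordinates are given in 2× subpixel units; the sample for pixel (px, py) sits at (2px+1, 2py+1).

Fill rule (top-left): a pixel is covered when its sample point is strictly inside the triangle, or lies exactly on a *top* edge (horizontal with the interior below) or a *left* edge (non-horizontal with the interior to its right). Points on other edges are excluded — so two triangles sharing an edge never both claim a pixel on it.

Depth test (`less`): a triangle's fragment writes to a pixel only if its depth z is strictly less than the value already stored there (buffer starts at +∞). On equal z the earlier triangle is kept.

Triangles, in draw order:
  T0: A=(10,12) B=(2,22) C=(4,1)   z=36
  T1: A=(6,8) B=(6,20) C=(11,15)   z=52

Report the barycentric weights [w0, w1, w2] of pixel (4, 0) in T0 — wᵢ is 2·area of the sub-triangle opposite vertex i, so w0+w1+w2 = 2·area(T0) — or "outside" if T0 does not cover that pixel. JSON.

T0:
  2·area = 148
  edge (10, 12)→(2, 22): d=(-8,10) right/bottom  bias=-1
  edge (2, 22)→(4, 1): d=(2,-21) top-left  bias=+0
  edge (4, 1)→(10, 12): d=(6,11) right/bottom  bias=-1
    (2,1)@(5, 3): e=[122,25,1] → #
    (3,1)@(7, 3): e=[102,67,-21] → ·
    (2,2)@(5, 5): e=[106,29,13] → #
    (3,2)@(7, 5): e=[86,71,-9] → ·
    (2,3)@(5, 7): e=[90,33,25] → #
    (3,3)@(7, 7): e=[70,75,3] → #
    (4,3)@(9, 7): e=[50,117,-19] → ·
    (2,4)@(5, 9): e=[74,37,37] → #
    (4,4)@(9, 9): e=[34,121,-7] → ·
    (2,5)@(5, 11): e=[58,41,49] → #
    (4,5)@(9, 11): e=[18,125,5] → #
    (5,5)@(11, 11): e=[-2,167,-17] → ·
  covered (19 px):
    · · · · · ·
    · · # · · ·
    · · # · · ·
    · · # # · ·
    · · # # · ·
    · · # # # ·
    · # # # # ·
    · # # # · ·
    · # # · · ·
    · # · · · ·
    · · · · · ·
    · · · · · ·
T1:
  2·area = 60  (B↔C swapped to make it positive)
  edge (6, 8)→(11, 15): d=(5,7) right/bottom  bias=-1
  edge (11, 15)→(6, 20): d=(-5,5) right/bottom  bias=-1
  edge (6, 20)→(6, 8): d=(0,-12) top-left  bias=+0
    (0,0)@(1, 1): e=[0,120,-60] → ·  [on edge]
    (3,5)@(7, 11): e=[8,40,12] → #
    (4,5)@(9, 11): e=[-6,30,36] → ·
    (3,6)@(7, 13): e=[18,30,12] → #
    (4,6)@(9, 13): e=[4,20,36] → #
    (5,6)@(11, 13): e=[-10,10,60] → ·
    (3,7)@(7, 15): e=[28,20,12] → #
    (5,7)@(11, 15): e=[0,0,60] → ·  [on edge]
    (3,8)@(7, 17): e=[38,10,12] → #
    (4,8)@(9, 17): e=[24,0,36] → ·  [on edge]
    (3,9)@(7, 19): e=[48,0,12] → ·  [on edge]
    (2,10)@(5, 21): e=[72,0,-12] → ·  [on edge]
    (1,11)@(3, 23): e=[96,0,-36] → ·  [on edge]
  covered (6 px):
    · · · · · ·
    · · · · · ·
    · · · · · ·
    · · · · · ·
    · · · · · ·
    · · · # · ·
    · · · # # ·
    · · · # # ·
    · · · # · ·
    · · · · · ·
    · · · · · ·
    · · · · · ·

Result: "outside"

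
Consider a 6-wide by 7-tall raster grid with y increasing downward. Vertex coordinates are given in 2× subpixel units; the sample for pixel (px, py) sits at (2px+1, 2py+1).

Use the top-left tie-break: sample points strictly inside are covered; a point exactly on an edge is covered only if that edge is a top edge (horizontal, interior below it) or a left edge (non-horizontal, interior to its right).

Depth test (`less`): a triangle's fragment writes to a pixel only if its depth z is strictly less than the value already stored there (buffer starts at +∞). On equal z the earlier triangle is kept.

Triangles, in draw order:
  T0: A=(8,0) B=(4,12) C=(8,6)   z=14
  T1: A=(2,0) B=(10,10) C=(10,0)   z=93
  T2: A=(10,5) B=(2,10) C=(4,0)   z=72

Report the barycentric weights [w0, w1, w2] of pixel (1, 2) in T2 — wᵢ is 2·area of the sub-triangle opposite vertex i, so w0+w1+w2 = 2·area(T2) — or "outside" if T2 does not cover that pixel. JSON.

T0:
  2·area = 24  (B↔C swapped to make it positive)
  edge (8, 0)→(8, 6): d=(0,6) right/bottom  bias=-1
  edge (8, 6)→(4, 12): d=(-4,6) right/bottom  bias=-1
  edge (4, 12)→(8, 0): d=(4,-12) top-left  bias=+0
    (3,1)@(7, 3): e=[6,18,0] → #  [on edge]
    (4,1)@(9, 3): e=[-6,6,24] → ·
    (3,2)@(7, 5): e=[6,10,8] → #
    (4,2)@(9, 5): e=[-6,-2,32] → ·
    (3,3)@(7, 7): e=[6,2,16] → #
    (4,3)@(9, 7): e=[-6,-10,40] → ·
    (2,4)@(5, 9): e=[18,6,0] → #  [on edge]
    (3,4)@(7, 9): e=[6,-6,24] → ·
    (2,5)@(5, 11): e=[18,-2,8] → ·
  covered (4 px):
    · · · · · ·
    · · · # · ·
    · · · # · ·
    · · · # · ·
    · · # · · ·
    · · · · · ·
    · · · · · ·
T1:
  2·area = 80  (B↔C swapped to make it positive)
  edge (2, 0)→(10, 0): d=(8,0) top-left  bias=+0
  edge (10, 0)→(10, 10): d=(0,10) right/bottom  bias=-1
  edge (10, 10)→(2, 0): d=(-8,-10) top-left  bias=+0
    (1,0)@(3, 1): e=[8,70,2] → #
    (2,0)@(5, 1): e=[8,50,22] → #
    (3,0)@(7, 1): e=[8,30,42] → #
    (4,0)@(9, 1): e=[8,10,62] → #
    (5,0)@(11, 1): e=[8,-10,82] → ·
    (1,1)@(3, 3): e=[24,70,-14] → ·
    (2,1)@(5, 3): e=[24,50,6] → #
    (5,1)@(11, 3): e=[24,-10,66] → ·
    (2,2)@(5, 5): e=[40,50,-10] → ·
    (3,2)@(7, 5): e=[40,30,10] → #
    (5,2)@(11, 5): e=[40,-10,50] → ·
    (3,3)@(7, 7): e=[56,30,-6] → ·
  covered (10 px):
    · # # # # ·
    · · # # # ·
    · · · # # ·
    · · · · # ·
    · · · · · ·
    · · · · · ·
    · · · · · ·
T2:
  2·area = 70
  edge (10, 5)→(2, 10): d=(-8,5) right/bottom  bias=-1
  edge (2, 10)→(4, 0): d=(2,-10) top-left  bias=+0
  edge (4, 0)→(10, 5): d=(6,5) right/bottom  bias=-1
    (2,0)@(5, 1): e=[57,12,1] → #
    (3,0)@(7, 1): e=[47,32,-9] → ·
    (2,1)@(5, 3): e=[41,16,13] → #
    (3,1)@(7, 3): e=[31,36,3] → #
    (4,1)@(9, 3): e=[21,56,-7] → ·
    (1,2)@(3, 5): e=[35,0,35] → #  [on edge]
    (4,2)@(9, 5): e=[5,60,5] → #
    (5,2)@(11, 5): e=[-5,80,-5] → ·
    (1,3)@(3, 7): e=[19,4,47] → #
    (3,3)@(7, 7): e=[-1,44,27] → ·
    (4,3)@(9, 7): e=[-11,64,17] → ·
    (1,4)@(3, 9): e=[3,8,59] → #
  covered (10 px):
    · · # · · ·
    · · # # · ·
    · # # # # ·
    · # # · · ·
    · # · · · ·
    · · · · · ·
    · · · · · ·

Final: [0,35,35]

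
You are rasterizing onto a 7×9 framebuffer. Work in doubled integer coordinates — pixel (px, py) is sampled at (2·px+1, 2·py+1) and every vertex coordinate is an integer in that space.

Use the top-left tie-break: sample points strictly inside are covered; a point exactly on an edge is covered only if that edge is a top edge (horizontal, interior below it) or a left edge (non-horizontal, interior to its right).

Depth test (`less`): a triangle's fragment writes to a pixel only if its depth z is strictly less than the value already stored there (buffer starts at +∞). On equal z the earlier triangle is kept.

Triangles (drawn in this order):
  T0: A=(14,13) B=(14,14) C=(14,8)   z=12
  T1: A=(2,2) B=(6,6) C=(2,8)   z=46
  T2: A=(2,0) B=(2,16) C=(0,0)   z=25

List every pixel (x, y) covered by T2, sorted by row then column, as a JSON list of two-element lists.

T0:
  degenerate (2·area = 0) — covers nothing
T1:
  2·area = 24
  edge (2, 2)→(6, 6): d=(4,4) right/bottom  bias=-1
  edge (6, 6)→(2, 8): d=(-4,2) right/bottom  bias=-1
  edge (2, 8)→(2, 2): d=(0,-6) top-left  bias=+0
    (0,0)@(1, 1): e=[0,30,-6] → ·  [on edge]
    (1,1)@(3, 3): e=[0,18,6] → ·  [on edge]
    (1,2)@(3, 5): e=[8,10,6] → #
    (2,2)@(5, 5): e=[0,6,18] → ·  [on edge]
    (1,3)@(3, 7): e=[16,2,6] → #
    (2,3)@(5, 7): e=[8,-2,18] → ·
    (3,3)@(7, 7): e=[0,-6,30] → ·  [on edge]
    (1,4)@(3, 9): e=[24,-6,6] → ·
    (4,4)@(9, 9): e=[0,-18,42] → ·  [on edge]
    (5,5)@(11, 11): e=[0,-30,54] → ·  [on edge]
    (6,6)@(13, 13): e=[0,-42,66] → ·  [on edge]
  covered (2 px):
    · · · · · · ·
    · · · · · · ·
    · # · · · · ·
    · # · · · · ·
    · · · · · · ·
    · · · · · · ·
    · · · · · · ·
    · · · · · · ·
    · · · · · · ·
T2:
  2·area = 32
  edge (2, 0)→(2, 16): d=(0,16) right/bottom  bias=-1
  edge (2, 16)→(0, 0): d=(-2,-16) top-left  bias=+0
  edge (0, 0)→(2, 0): d=(2,0) top-left  bias=+0
    (0,0)@(1, 1): e=[16,14,2] → #
    (1,0)@(3, 1): e=[-16,46,2] → ·
    (0,1)@(1, 3): e=[16,10,6] → #
    (1,1)@(3, 3): e=[-16,42,6] → ·
    (0,2)@(1, 5): e=[16,6,10] → #
    (1,2)@(3, 5): e=[-16,38,10] → ·
    (0,3)@(1, 7): e=[16,2,14] → #
    (1,3)@(3, 7): e=[-16,34,14] → ·
    (0,4)@(1, 9): e=[16,-2,18] → ·
  covered (4 px):
    # · · · · · ·
    # · · · · · ·
    # · · · · · ·
    # · · · · · ·
    · · · · · · ·
    · · · · · · ·
    · · · · · · ·
    · · · · · · ·
    · · · · · · ·

Final: [[0,0],[0,1],[0,2],[0,3]]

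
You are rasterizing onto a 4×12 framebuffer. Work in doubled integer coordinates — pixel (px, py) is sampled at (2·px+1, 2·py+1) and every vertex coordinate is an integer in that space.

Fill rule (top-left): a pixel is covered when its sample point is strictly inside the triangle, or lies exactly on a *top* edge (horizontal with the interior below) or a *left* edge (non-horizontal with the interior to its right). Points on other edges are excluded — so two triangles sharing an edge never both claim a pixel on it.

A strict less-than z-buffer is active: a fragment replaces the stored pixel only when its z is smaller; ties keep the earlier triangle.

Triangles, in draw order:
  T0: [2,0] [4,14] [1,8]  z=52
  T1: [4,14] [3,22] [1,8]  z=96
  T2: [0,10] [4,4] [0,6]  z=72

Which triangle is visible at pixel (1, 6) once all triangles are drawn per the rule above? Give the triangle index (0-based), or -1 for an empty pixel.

T0:
  2·area = 30
  edge (2, 0)→(4, 14): d=(2,14) right/bottom  bias=-1
  edge (4, 14)→(1, 8): d=(-3,-6) top-left  bias=+0
  edge (1, 8)→(2, 0): d=(1,-8) top-left  bias=+0
    (1,3)@(3, 7): e=[0,15,15] → ·  [on edge]
    (1,4)@(3, 9): e=[4,9,17] → █
    (2,4)@(5, 9): e=[-24,21,33] → ·
    (1,5)@(3, 11): e=[8,3,19] → █
    (2,5)@(5, 11): e=[-20,15,35] → ·
    (1,6)@(3, 13): e=[12,-3,21] → ·
    (2,10)@(5, 21): e=[0,-15,45] → ·  [on edge]
  covered (2 px):
    · · · ·
    · · · ·
    · · · ·
    · · · ·
    · █ · ·
    · █ · ·
    · · · ·
    · · · ·
    · · · ·
    · · · ·
    · · · ·
    · · · ·
T1:
  2·area = 30
  edge (4, 14)→(3, 22): d=(-1,8) right/bottom  bias=-1
  edge (3, 22)→(1, 8): d=(-2,-14) top-left  bias=+0
  edge (1, 8)→(4, 14): d=(3,6) right/bottom  bias=-1
    (1,6)@(3, 13): e=[9,18,3] → █
    (2,6)@(5, 13): e=[-7,46,-9] → ·
    (1,7)@(3, 15): e=[7,14,9] → █
    (2,7)@(5, 15): e=[-9,42,-3] → ·
    (1,8)@(3, 17): e=[5,10,15] → █
    (2,8)@(5, 17): e=[-11,38,3] → ·
    (1,9)@(3, 19): e=[3,6,21] → █
    (2,9)@(5, 19): e=[-13,34,9] → ·
    (1,10)@(3, 21): e=[1,2,27] → █
    (2,10)@(5, 21): e=[-15,30,15] → ·
    (1,11)@(3, 23): e=[-1,-2,33] → ·
  covered (5 px):
    · · · ·
    · · · ·
    · · · ·
    · · · ·
    · · · ·
    · · · ·
    · █ · ·
    · █ · ·
    · █ · ·
    · █ · ·
    · █ · ·
    · · · ·
T2:
  2·area = 16  (B↔C swapped to make it positive)
  edge (0, 10)→(0, 6): d=(0,-4) top-left  bias=+0
  edge (0, 6)→(4, 4): d=(4,-2) top-left  bias=+0
  edge (4, 4)→(0, 10): d=(-4,6) right/bottom  bias=-1
    (1,2)@(3, 5): e=[12,2,2] → █
    (2,2)@(5, 5): e=[20,6,-10] → ·
    (0,3)@(1, 7): e=[4,6,6] → █
    (1,3)@(3, 7): e=[12,10,-6] → ·
    (0,4)@(1, 9): e=[4,14,-2] → ·
  covered (2 px):
    · · · ·
    · · · ·
    · █ · ·
    █ · · ·
    · · · ·
    · · · ·
    · · · ·
    · · · ·
    · · · ·
    · · · ·
    · · · ·
    · · · ·

Z-buffer (winner per pixel, '.' = empty):
  . . . .
  . . . .
  . 2 . .
  2 . . .
  . 0 . .
  . 0 . .
  . 1 . .
  . 1 . .
  . 1 . .
  . 1 . .
  . 1 . .
  . . . .

Answer: 1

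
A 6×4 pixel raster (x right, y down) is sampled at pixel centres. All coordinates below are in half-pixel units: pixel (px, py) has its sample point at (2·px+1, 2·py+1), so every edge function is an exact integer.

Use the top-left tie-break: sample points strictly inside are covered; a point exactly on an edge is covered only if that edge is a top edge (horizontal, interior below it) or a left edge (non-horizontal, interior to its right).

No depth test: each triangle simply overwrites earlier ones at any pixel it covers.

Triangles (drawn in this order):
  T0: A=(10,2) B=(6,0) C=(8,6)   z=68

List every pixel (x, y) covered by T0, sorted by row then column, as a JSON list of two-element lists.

T0:
  2·area = 20  (B↔C swapped to make it positive)
  edge (10, 2)→(8, 6): d=(-2,4) right/bottom  bias=-1
  edge (8, 6)→(6, 0): d=(-2,-6) top-left  bias=+0
  edge (6, 0)→(10, 2): d=(4,2) right/bottom  bias=-1
    (3,0)@(7, 1): e=[14,4,2] → █
    (4,0)@(9, 1): e=[6,16,-2] → ·
    (3,1)@(7, 3): e=[10,0,10] → █  [on edge]
    (4,1)@(9, 3): e=[2,12,6] → █
    (5,1)@(11, 3): e=[-6,24,2] → ·
    (3,2)@(7, 5): e=[6,-4,18] → ·
    (4,2)@(9, 5): e=[-2,8,14] → ·
  covered (3 px):
    · · · █ · ·
    · · · █ █ ·
    · · · · · ·
    · · · · · ·

Result: [[3,0],[3,1],[4,1]]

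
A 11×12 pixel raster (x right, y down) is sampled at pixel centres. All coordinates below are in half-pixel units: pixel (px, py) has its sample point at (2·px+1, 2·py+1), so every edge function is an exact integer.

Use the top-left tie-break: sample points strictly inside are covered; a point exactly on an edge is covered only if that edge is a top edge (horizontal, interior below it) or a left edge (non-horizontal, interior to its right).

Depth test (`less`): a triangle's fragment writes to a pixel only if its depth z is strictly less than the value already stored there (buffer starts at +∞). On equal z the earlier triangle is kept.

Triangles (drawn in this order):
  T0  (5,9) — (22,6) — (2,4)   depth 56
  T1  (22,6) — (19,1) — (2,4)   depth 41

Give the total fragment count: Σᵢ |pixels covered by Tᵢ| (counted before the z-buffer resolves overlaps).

T0:
  2·area = 94  (B↔C swapped to make it positive)
  edge (5, 9)→(2, 4): d=(-3,-5) top-left  bias=+0
  edge (2, 4)→(22, 6): d=(20,2) right/bottom  bias=-1
  edge (22, 6)→(5, 9): d=(-17,3) right/bottom  bias=-1
    (1,2)@(3, 5): e=[2,18,74] → #
    (2,2)@(5, 5): e=[12,14,68] → #
    (3,2)@(7, 5): e=[22,10,62] → #
    (4,2)@(9, 5): e=[32,6,56] → #
    (5,2)@(11, 5): e=[42,2,50] → #
    (6,2)@(13, 5): e=[52,-2,44] → ·
    (1,3)@(3, 7): e=[-4,58,40] → ·
    (2,3)@(5, 7): e=[6,54,34] → #
    (6,3)@(13, 7): e=[46,38,10] → #
    (7,3)@(15, 7): e=[56,34,4] → #
    (8,3)@(17, 7): e=[66,30,-2] → ·
    (2,4)@(5, 9): e=[0,94,0] → ·  [on edge]
    (5,9)@(11, 19): e=[0,282,-188] → ·  [on edge]
  covered (11 px):
    · · · · · · · · · · ·
    · · · · · · · · · · ·
    · # # # # # · · · · ·
    · · # # # # # # · · ·
    · · · · · · · · · · ·
    · · · · · · · · · · ·
    · · · · · · · · · · ·
    · · · · · · · · · · ·
    · · · · · · · · · · ·
    · · · · · · · · · · ·
    · · · · · · · · · · ·
    · · · · · · · · · · ·
T1:
  2·area = 94  (B↔C swapped to make it positive)
  edge (22, 6)→(2, 4): d=(-20,-2) top-left  bias=+0
  edge (2, 4)→(19, 1): d=(17,-3) top-left  bias=+0
  edge (19, 1)→(22, 6): d=(3,5) right/bottom  bias=-1
    (9,0)@(19, 1): e=[94,0,0] → ·  [on edge]
    (4,1)@(9, 3): e=[34,4,56] → #
    (5,1)@(11, 3): e=[38,10,46] → #
    (6,1)@(13, 3): e=[42,16,36] → #
    (7,1)@(15, 3): e=[46,22,26] → #
    (8,1)@(17, 3): e=[50,28,16] → #
    (9,1)@(19, 3): e=[54,34,6] → #
    (10,1)@(21, 3): e=[58,40,-4] → ·
    (4,2)@(9, 5): e=[-6,38,62] → ·
    (5,2)@(11, 5): e=[-2,44,52] → ·
    (6,2)@(13, 5): e=[2,50,42] → #
    (10,2)@(21, 5): e=[18,74,2] → #
  covered (11 px):
    · · · · · · · · · · ·
    · · · · # # # # # # ·
    · · · · · · # # # # #
    · · · · · · · · · · ·
    · · · · · · · · · · ·
    · · · · · · · · · · ·
    · · · · · · · · · · ·
    · · · · · · · · · · ·
    · · · · · · · · · · ·
    · · · · · · · · · · ·
    · · · · · · · · · · ·
    · · · · · · · · · · ·

Answer: 22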